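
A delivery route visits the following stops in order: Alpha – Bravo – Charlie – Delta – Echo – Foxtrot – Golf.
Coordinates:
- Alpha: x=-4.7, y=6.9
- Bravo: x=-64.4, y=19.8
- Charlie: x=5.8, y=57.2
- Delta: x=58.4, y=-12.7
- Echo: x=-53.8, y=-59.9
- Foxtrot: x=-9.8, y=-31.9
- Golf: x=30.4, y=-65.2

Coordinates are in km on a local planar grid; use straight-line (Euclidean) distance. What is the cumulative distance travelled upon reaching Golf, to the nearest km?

454 km

Leg distances:
Alpha→Bravo: 61.1 km  (cumulative 61.1 km)
Bravo→Charlie: 79.5 km  (cumulative 140.6 km)
Charlie→Delta: 87.5 km  (cumulative 228.1 km)
Delta→Echo: 121.7 km  (cumulative 349.8 km)
Echo→Foxtrot: 52.2 km  (cumulative 402.0 km)
Foxtrot→Golf: 52.2 km  (cumulative 454.2 km)
Cumulative distance at Golf ≈ 454 km.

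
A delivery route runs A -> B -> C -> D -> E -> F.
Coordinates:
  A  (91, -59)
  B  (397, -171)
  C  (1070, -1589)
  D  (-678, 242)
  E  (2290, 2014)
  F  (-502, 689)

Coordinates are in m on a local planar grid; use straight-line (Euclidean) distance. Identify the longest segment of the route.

D–E

Leg distances:
A→B: 325.9 m
B→C: 1569.6 m
C→D: 2531.4 m
D→E: 3456.7 m
E→F: 3090.5 m
The longest leg is D–E at 3456.7 m.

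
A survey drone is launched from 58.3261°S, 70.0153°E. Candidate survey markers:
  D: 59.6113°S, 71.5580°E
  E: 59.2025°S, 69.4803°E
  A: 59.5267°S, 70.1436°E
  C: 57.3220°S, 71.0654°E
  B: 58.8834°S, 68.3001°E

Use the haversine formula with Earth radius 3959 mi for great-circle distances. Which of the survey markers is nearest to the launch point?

Distance to each, sorted:
E: 63.5 mi
B: 72.8 mi
C: 79.4 mi
A: 83.1 mi
D: 104.4 mi
The nearest is E at 63.5 mi.

E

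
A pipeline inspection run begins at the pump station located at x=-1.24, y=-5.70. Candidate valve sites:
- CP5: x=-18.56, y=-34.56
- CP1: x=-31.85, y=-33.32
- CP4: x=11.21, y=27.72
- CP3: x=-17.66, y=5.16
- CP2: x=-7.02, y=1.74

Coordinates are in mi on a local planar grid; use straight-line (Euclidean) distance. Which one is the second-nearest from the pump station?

CP3

Distance to each, sorted:
CP2: 9.4 mi
CP3: 19.7 mi
CP5: 33.7 mi
CP4: 35.7 mi
CP1: 41.2 mi
The second-nearest is CP3 at 19.7 mi.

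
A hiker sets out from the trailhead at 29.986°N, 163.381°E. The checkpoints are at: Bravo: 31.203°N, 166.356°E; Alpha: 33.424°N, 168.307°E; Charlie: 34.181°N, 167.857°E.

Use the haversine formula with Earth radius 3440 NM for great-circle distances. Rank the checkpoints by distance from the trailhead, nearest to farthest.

Distance from the trailhead at 29.986°N, 163.381°E to each:
Bravo 31.203°N, 166.356°E: 170.2 NM
Alpha 33.424°N, 168.307°E: 325.4 NM
Charlie 34.181°N, 167.857°E: 339.4 NM

Bravo, Alpha, Charlie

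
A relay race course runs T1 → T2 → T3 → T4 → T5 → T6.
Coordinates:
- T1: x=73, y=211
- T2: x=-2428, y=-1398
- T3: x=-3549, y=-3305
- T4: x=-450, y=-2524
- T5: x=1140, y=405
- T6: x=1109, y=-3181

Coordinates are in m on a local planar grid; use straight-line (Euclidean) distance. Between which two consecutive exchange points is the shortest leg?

Leg distances:
T1→T2: 2973.9 m
T2→T3: 2212.1 m
T3→T4: 3195.9 m
T4→T5: 3332.7 m
T5→T6: 3586.1 m
The shortest leg is T2–T3 at 2212.1 m.

T2–T3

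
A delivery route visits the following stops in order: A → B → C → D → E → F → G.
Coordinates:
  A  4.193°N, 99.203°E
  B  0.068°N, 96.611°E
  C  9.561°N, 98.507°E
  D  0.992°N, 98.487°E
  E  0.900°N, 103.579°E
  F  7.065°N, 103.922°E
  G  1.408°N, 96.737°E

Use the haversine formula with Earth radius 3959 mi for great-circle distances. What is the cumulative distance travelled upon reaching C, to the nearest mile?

Leg distances:
A→B: 336.5 mi  (cumulative 336.5 mi)
B→C: 668.8 mi  (cumulative 1005.3 mi)
Cumulative distance at C ≈ 1005 mi.

1005 mi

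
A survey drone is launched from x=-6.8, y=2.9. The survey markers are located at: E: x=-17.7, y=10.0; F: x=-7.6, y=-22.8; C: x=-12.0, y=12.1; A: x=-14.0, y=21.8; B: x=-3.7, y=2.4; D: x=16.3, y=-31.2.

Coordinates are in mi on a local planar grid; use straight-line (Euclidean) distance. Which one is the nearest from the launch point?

Distance to each, sorted:
B: 3.1 mi
C: 10.6 mi
E: 13.0 mi
A: 20.2 mi
F: 25.7 mi
D: 41.2 mi
The nearest is B at 3.1 mi.

B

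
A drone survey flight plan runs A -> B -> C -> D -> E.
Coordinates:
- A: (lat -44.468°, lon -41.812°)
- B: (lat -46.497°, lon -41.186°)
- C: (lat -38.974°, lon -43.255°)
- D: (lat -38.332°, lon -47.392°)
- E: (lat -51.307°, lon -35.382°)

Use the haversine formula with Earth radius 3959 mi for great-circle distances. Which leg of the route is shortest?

Leg distances:
A→B: 143.4 mi
B→C: 530.3 mi
C→D: 227.6 mi
D→E: 1069.5 mi
The shortest leg is A–B at 143.4 mi.

A–B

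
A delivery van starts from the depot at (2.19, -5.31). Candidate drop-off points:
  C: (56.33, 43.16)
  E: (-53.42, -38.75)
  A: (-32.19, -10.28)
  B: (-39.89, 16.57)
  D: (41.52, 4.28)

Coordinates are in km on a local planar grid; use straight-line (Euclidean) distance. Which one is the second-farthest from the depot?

Distances from the depot ((2.19, -5.31)):
C: 72.7 km
E: 64.9 km
B: 47.4 km
D: 40.5 km
A: 34.7 km
The second-farthest is E at 64.9 km.

E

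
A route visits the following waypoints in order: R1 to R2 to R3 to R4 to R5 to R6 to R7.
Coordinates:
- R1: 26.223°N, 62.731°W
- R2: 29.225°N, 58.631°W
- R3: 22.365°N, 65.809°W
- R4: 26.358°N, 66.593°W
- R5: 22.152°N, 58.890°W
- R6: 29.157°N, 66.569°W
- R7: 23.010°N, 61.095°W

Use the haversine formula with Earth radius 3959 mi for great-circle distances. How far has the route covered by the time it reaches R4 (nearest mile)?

Leg distances:
R1→R2: 325.4 mi  (cumulative 325.4 mi)
R2→R3: 650.9 mi  (cumulative 976.3 mi)
R3→R4: 280.3 mi  (cumulative 1256.6 mi)
Cumulative distance at R4 ≈ 1257 mi.

1257 mi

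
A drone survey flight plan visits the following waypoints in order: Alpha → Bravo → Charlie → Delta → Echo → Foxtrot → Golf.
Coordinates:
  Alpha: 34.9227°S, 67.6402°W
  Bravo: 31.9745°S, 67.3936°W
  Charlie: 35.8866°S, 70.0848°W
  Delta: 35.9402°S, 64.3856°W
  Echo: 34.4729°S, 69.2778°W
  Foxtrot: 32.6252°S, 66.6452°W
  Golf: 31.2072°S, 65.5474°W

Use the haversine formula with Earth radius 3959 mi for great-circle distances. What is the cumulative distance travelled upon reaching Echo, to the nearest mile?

Leg distances:
Alpha→Bravo: 204.2 mi  (cumulative 204.2 mi)
Bravo→Charlie: 311.2 mi  (cumulative 515.4 mi)
Charlie→Delta: 318.9 mi  (cumulative 834.3 mi)
Delta→Echo: 294.2 mi  (cumulative 1128.5 mi)
Cumulative distance at Echo ≈ 1129 mi.

1129 mi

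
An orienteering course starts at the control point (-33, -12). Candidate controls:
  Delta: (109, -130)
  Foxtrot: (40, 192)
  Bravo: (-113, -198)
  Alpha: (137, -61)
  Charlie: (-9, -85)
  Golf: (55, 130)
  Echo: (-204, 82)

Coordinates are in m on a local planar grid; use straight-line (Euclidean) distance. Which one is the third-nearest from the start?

Alpha

Distance to each, sorted:
Charlie: 76.8 m
Golf: 167.1 m
Alpha: 176.9 m
Delta: 184.6 m
Echo: 195.1 m
Bravo: 202.5 m
Foxtrot: 216.7 m
The third-nearest is Alpha at 176.9 m.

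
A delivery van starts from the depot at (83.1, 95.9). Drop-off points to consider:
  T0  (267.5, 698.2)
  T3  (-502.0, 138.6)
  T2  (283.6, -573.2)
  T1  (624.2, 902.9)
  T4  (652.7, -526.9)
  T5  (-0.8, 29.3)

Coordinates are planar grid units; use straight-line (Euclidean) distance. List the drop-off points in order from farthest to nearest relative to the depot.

Distance from the depot at (83.1, 95.9) to each:
T1 (624.2, 902.9): 971.6
T4 (652.7, -526.9): 844.0
T2 (283.6, -573.2): 698.5
T0 (267.5, 698.2): 629.9
T3 (-502.0, 138.6): 586.7
T5 (-0.8, 29.3): 107.1

T1, T4, T2, T0, T3, T5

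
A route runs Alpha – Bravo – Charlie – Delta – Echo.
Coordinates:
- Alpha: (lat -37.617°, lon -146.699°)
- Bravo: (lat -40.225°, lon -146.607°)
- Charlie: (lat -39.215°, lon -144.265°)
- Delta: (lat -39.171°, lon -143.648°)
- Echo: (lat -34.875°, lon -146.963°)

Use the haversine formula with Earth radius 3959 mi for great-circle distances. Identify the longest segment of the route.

Leg distances:
Alpha→Bravo: 180.3 mi
Bravo→Charlie: 142.7 mi
Charlie→Delta: 33.2 mi
Delta→Echo: 348.6 mi
The longest leg is Delta–Echo at 348.6 mi.

Delta–Echo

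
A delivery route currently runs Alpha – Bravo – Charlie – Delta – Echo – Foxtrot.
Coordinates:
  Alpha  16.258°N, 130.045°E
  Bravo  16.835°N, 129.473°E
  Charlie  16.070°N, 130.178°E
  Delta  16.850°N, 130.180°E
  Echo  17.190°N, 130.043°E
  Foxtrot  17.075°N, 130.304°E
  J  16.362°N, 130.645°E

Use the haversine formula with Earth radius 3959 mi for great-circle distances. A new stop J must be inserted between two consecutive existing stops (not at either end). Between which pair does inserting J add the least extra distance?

Added distance for inserting J between each consecutive pair:
Alpha–Bravo: 69.6 mi
Bravo–Charlie: 50.6 mi
Charlie–Delta: 28.7 mi
Delta–Echo: 90.2 mi
Echo–Foxtrot: 104.9 mi
Smallest added distance is 28.7 mi, inserting between Charlie and Delta.

between Charlie and Delta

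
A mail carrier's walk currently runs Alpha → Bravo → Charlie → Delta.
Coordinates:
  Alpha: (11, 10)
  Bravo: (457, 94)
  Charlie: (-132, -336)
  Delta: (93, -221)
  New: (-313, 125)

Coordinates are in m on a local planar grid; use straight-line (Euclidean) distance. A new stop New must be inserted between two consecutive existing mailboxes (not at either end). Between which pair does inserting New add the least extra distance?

between Bravo and Charlie

Added distance for inserting New between each consecutive pair:
Alpha–Bravo: 660.6 m
Bravo–Charlie: 536.6 m
Charlie–Delta: 776.0 m
Smallest added distance is 536.6 m, inserting between Bravo and Charlie.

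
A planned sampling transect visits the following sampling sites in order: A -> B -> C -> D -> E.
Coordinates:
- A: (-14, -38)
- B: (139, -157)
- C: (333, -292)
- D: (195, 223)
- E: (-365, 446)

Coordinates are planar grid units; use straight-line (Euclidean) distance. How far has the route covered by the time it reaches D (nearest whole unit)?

Leg distances:
A→B: 193.8  (cumulative 193.8)
B→C: 236.3  (cumulative 430.2)
C→D: 533.2  (cumulative 963.3)
Cumulative distance at D ≈ 963.

963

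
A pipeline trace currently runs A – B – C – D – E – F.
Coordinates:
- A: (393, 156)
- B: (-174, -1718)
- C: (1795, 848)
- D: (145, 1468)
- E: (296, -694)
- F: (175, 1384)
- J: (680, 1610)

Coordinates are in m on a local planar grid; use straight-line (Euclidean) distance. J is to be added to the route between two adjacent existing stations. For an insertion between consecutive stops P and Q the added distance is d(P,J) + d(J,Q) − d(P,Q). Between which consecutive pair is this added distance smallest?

Added distance for inserting J between each consecutive pair:
A–B: 2960.0 m
B–C: 1551.9 m
C–D: 141.4 m
D–E: 722.0 m
E–F: 807.5 m
Smallest added distance is 141.4 m, inserting between C and D.

between C and D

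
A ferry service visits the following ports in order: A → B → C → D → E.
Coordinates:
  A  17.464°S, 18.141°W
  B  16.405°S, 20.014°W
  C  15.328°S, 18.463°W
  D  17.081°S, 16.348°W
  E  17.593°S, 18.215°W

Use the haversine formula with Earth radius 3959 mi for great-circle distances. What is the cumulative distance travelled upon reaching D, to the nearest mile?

Leg distances:
A→B: 143.8 mi  (cumulative 143.8 mi)
B→C: 127.1 mi  (cumulative 271.0 mi)
C→D: 185.4 mi  (cumulative 456.3 mi)
Cumulative distance at D ≈ 456 mi.

456 mi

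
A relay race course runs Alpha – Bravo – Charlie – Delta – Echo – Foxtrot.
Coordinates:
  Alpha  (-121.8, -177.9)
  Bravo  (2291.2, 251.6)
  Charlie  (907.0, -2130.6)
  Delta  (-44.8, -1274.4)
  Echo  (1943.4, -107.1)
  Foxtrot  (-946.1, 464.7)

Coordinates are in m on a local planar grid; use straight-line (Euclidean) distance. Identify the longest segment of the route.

Echo–Foxtrot

Leg distances:
Alpha→Bravo: 2450.9 m
Bravo→Charlie: 2755.2 m
Charlie→Delta: 1280.2 m
Delta→Echo: 2305.5 m
Echo→Foxtrot: 2945.5 m
The longest leg is Echo–Foxtrot at 2945.5 m.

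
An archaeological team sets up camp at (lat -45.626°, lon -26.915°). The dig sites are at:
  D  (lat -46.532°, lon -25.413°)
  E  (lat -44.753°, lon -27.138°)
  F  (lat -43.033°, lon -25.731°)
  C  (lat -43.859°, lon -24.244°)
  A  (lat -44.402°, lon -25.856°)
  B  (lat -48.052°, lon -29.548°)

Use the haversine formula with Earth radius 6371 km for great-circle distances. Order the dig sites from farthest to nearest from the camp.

B, F, C, A, D, E

Distance from the camp at (lat -45.626°, lon -26.915°) to each:
B (lat -48.052°, lon -29.548°): 335.9 km
F (lat -43.033°, lon -25.731°): 303.3 km
C (lat -43.859°, lon -24.244°): 288.3 km
A (lat -44.402°, lon -25.856°): 159.5 km
D (lat -46.532°, lon -25.413°): 153.5 km
E (lat -44.753°, lon -27.138°): 98.6 km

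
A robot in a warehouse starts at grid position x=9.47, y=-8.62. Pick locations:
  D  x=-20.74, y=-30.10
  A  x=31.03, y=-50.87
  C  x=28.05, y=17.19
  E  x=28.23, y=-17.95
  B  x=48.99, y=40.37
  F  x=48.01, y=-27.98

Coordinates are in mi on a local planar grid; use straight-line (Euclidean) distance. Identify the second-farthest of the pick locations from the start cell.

Distances from the start cell (x=9.47, y=-8.62):
B: 62.9 mi
A: 47.4 mi
F: 43.1 mi
D: 37.1 mi
C: 31.8 mi
E: 21.0 mi
The second-farthest is A at 47.4 mi.

A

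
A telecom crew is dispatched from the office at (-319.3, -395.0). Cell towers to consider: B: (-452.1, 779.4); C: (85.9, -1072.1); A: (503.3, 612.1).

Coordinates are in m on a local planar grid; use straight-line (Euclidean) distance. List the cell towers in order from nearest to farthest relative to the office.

C, B, A

Computing each straight-line distance from (-319.3, -395.0):
C (85.9, -1072.1): 789.1 m
B (-452.1, 779.4): 1181.9 m
A (503.3, 612.1): 1300.4 m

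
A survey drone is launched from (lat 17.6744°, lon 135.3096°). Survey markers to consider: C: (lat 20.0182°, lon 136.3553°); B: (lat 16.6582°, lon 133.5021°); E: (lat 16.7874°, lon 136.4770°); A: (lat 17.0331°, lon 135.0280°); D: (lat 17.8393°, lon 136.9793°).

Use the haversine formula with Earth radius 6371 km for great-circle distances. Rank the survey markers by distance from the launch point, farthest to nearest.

C, B, D, E, A

Distance from the launch point at (lat 17.6744°, lon 135.3096°) to each:
C (lat 20.0182°, lon 136.3553°): 282.9 km
B (lat 16.6582°, lon 133.5021°): 222.8 km
D (lat 17.8393°, lon 136.9793°): 177.8 km
E (lat 16.7874°, lon 136.4770°): 158.4 km
A (lat 17.0331°, lon 135.0280°): 77.3 km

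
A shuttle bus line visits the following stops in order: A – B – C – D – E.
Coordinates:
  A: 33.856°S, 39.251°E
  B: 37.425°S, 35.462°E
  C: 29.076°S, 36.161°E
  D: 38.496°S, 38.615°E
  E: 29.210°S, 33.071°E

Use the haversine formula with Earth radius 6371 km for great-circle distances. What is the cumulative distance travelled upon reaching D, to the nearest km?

2526 km

Leg distances:
A→B: 524.0 km  (cumulative 524.0 km)
B→C: 930.6 km  (cumulative 1454.7 km)
C→D: 1071.6 km  (cumulative 2526.3 km)
Cumulative distance at D ≈ 2526 km.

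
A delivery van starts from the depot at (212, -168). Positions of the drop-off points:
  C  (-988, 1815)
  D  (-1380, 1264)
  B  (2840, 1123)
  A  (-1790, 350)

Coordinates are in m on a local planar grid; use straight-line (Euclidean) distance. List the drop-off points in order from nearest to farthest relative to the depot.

Distance from the depot at (212, -168) to each:
A (-1790, 350): 2067.9 m
D (-1380, 1264): 2141.3 m
C (-988, 1815): 2317.8 m
B (2840, 1123): 2928.0 m

A, D, C, B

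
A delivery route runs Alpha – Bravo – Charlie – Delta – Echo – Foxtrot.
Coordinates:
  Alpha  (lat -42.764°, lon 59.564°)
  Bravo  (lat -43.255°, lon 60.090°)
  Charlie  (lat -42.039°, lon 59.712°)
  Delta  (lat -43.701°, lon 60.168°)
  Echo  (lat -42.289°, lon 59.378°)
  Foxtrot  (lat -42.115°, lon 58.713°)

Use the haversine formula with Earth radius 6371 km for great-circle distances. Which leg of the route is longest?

Charlie–Delta

Leg distances:
Alpha→Bravo: 69.4 km
Bravo→Charlie: 138.7 km
Charlie→Delta: 188.5 km
Delta→Echo: 169.6 km
Echo→Foxtrot: 58.1 km
The longest leg is Charlie–Delta at 188.5 km.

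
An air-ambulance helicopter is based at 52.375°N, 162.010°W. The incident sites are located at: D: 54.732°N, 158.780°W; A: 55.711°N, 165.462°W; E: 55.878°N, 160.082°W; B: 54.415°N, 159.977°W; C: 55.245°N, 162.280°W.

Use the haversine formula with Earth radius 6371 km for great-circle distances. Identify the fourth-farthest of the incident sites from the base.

C

Distances from the base (52.375°N, 162.010°W):
A: 433.9 km
E: 409.2 km
D: 337.9 km
C: 319.6 km
B: 263.8 km
The fourth-farthest is C at 319.6 km.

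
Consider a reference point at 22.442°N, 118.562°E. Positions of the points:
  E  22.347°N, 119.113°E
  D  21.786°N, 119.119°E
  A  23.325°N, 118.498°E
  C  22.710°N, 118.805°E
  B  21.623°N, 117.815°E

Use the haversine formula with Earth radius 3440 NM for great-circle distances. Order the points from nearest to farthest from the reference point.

C, E, D, A, B

Computing each great-circle distance from 22.442°N, 118.562°E:
C 22.710°N, 118.805°E: 21.0 NM
E 22.347°N, 119.113°E: 31.1 NM
D 21.786°N, 119.119°E: 50.1 NM
A 23.325°N, 118.498°E: 53.1 NM
B 21.623°N, 117.815°E: 64.4 NM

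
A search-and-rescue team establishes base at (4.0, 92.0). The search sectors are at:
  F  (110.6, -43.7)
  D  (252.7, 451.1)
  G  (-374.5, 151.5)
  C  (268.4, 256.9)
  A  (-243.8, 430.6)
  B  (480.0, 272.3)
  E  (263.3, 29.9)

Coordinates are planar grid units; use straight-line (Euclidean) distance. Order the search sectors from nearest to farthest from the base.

Distances from the base:
F (110.6, -43.7): 172.6
E (263.3, 29.9): 266.6
C (268.4, 256.9): 311.6
G (-374.5, 151.5): 383.1
A (-243.8, 430.6): 419.6
D (252.7, 451.1): 436.8
B (480.0, 272.3): 509.0

F, E, C, G, A, D, B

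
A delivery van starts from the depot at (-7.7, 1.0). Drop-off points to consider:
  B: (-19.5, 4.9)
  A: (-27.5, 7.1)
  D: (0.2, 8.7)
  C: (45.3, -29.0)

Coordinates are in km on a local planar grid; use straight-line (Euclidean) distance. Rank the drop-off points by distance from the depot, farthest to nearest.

Computing each straight-line distance from (-7.7, 1.0):
C (45.3, -29.0): 60.9 km
A (-27.5, 7.1): 20.7 km
B (-19.5, 4.9): 12.4 km
D (0.2, 8.7): 11.0 km

C, A, B, D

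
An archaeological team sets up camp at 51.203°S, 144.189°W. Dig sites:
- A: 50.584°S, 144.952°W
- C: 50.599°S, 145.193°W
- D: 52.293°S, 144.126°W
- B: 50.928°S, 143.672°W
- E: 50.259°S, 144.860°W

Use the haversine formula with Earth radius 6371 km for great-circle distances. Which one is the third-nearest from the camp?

Distances from the camp (51.203°S, 144.189°W):
B: 47.3 km
A: 87.2 km
C: 97.3 km
E: 115.1 km
D: 121.3 km
The third-nearest is C at 97.3 km.

C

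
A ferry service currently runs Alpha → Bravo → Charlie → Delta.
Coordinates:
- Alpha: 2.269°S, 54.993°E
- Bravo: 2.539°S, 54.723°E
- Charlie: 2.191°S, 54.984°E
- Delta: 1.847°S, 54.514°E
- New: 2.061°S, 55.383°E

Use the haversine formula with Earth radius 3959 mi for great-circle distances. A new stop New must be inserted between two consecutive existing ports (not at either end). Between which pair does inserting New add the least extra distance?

Added distance for inserting New between each consecutive pair:
Alpha–Bravo: 60.4 mi
Bravo–Charlie: 55.2 mi
Charlie–Delta: 50.6 mi
Smallest added distance is 50.6 mi, inserting between Charlie and Delta.

between Charlie and Delta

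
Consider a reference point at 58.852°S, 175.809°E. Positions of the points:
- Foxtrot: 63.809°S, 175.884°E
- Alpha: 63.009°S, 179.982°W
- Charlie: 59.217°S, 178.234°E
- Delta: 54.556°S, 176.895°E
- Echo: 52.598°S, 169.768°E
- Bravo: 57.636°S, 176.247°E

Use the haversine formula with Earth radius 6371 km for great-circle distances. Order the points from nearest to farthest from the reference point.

Distances from the reference point:
Bravo 57.636°S, 176.247°E: 137.6 km
Charlie 59.217°S, 178.234°E: 144.5 km
Delta 54.556°S, 176.895°E: 482.3 km
Alpha 63.009°S, 179.982°W: 514.9 km
Foxtrot 63.809°S, 175.884°E: 551.2 km
Echo 52.598°S, 169.768°E: 790.9 km

Bravo, Charlie, Delta, Alpha, Foxtrot, Echo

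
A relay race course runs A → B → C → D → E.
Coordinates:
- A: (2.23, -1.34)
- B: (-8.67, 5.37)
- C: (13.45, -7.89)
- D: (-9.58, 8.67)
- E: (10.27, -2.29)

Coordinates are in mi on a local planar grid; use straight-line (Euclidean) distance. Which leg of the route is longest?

C–D

Leg distances:
A→B: 12.8 mi
B→C: 25.8 mi
C→D: 28.4 mi
D→E: 22.7 mi
The longest leg is C–D at 28.4 mi.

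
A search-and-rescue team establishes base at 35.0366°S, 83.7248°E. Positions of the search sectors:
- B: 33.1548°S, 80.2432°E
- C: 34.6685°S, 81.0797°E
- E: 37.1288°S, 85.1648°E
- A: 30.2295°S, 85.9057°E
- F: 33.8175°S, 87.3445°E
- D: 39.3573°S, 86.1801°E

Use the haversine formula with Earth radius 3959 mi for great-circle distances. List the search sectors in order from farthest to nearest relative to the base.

A, D, B, F, E, C

Computing each great-circle distance from 35.0366°S, 83.7248°E:
A 30.2295°S, 85.9057°E: 355.5 mi
D 39.3573°S, 86.1801°E: 327.7 mi
B 33.1548°S, 80.2432°E: 237.9 mi
F 33.8175°S, 87.3445°E: 222.8 mi
E 37.1288°S, 85.1648°E: 165.4 mi
C 34.6685°S, 81.0797°E: 152.1 mi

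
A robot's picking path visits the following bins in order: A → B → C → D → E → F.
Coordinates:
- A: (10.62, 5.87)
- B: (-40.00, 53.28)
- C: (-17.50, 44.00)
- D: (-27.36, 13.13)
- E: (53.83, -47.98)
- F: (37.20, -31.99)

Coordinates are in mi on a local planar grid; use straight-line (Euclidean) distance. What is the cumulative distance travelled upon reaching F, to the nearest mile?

Leg distances:
A→B: 69.4 mi  (cumulative 69.4 mi)
B→C: 24.3 mi  (cumulative 93.7 mi)
C→D: 32.4 mi  (cumulative 126.1 mi)
D→E: 101.6 mi  (cumulative 227.7 mi)
E→F: 23.1 mi  (cumulative 250.8 mi)
Cumulative distance at F ≈ 251 mi.

251 mi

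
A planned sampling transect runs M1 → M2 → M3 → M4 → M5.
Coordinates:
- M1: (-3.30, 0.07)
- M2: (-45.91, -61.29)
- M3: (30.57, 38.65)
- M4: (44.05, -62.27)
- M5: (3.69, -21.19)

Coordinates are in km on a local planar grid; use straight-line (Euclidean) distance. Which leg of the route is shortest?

M4–M5

Leg distances:
M1→M2: 74.7 km
M2→M3: 125.8 km
M3→M4: 101.8 km
M4→M5: 57.6 km
The shortest leg is M4–M5 at 57.6 km.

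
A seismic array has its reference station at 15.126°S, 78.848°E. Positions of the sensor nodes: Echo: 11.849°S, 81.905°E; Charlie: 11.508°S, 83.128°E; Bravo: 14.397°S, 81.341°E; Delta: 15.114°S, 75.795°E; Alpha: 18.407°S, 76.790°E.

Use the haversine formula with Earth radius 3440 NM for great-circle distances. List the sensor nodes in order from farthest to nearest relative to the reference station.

Charlie, Echo, Alpha, Delta, Bravo

Distance from the reference station at 15.126°S, 78.848°E to each:
Charlie 11.508°S, 83.128°E: 331.2 NM
Echo 11.849°S, 81.905°E: 265.6 NM
Alpha 18.407°S, 76.790°E: 229.8 NM
Delta 15.114°S, 75.795°E: 177.0 NM
Bravo 14.397°S, 81.341°E: 151.2 NM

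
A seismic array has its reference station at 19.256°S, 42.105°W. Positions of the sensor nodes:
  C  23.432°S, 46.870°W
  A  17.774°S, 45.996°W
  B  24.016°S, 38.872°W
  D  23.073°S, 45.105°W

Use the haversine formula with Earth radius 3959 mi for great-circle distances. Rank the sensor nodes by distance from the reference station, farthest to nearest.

Distance from the reference station at 19.256°S, 42.105°W to each:
C 23.432°S, 46.870°W: 421.0 mi
B 24.016°S, 38.872°W: 388.9 mi
D 23.073°S, 45.105°W: 327.0 mi
A 17.774°S, 45.996°W: 274.7 mi

C, B, D, A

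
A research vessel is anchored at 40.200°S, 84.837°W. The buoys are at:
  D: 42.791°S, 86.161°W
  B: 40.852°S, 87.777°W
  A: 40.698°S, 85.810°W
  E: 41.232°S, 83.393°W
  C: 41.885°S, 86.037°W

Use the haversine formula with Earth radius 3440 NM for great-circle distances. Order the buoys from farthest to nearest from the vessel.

D, B, C, E, A

Computing each great-circle distance from 40.200°S, 84.837°W:
D 42.791°S, 86.161°W: 166.6 NM
B 40.852°S, 87.777°W: 139.8 NM
C 41.885°S, 86.037°W: 114.8 NM
E 41.232°S, 83.393°W: 90.3 NM
A 40.698°S, 85.810°W: 53.6 NM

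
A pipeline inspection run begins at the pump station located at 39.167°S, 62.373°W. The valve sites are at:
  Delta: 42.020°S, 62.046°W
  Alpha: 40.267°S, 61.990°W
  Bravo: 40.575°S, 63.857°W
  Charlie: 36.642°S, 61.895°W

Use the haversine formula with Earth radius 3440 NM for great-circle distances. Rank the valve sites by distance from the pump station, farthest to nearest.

Distances from the pump station:
Delta 42.020°S, 62.046°W: 171.9 NM
Charlie 36.642°S, 61.895°W: 153.3 NM
Bravo 40.575°S, 63.857°W: 108.7 NM
Alpha 40.267°S, 61.990°W: 68.4 NM

Delta, Charlie, Bravo, Alpha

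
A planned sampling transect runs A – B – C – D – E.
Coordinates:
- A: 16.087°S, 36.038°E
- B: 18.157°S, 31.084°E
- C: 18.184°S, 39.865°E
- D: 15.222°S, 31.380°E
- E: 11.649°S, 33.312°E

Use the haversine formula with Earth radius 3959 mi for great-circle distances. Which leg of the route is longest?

C–D

Leg distances:
A→B: 357.0 mi
B→C: 576.4 mi
C→D: 597.6 mi
D→E: 278.9 mi
The longest leg is C–D at 597.6 mi.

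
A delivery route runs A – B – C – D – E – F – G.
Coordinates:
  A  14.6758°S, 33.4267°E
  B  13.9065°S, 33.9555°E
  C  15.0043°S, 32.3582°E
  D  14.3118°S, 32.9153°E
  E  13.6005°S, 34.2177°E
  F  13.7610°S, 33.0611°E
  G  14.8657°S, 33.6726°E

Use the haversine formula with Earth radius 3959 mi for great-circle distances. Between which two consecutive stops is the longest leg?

B–C

Leg distances:
A→B: 63.9 mi
B→C: 131.1 mi
C→D: 60.6 mi
D→E: 100.2 mi
E→F: 78.4 mi
F→G: 86.6 mi
The longest leg is B–C at 131.1 mi.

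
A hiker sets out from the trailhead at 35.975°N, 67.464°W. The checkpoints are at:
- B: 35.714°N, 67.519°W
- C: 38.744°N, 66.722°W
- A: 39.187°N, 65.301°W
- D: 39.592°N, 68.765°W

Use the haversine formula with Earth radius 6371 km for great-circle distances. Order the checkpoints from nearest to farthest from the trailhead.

Distance from the trailhead at 35.975°N, 67.464°W to each:
B 35.714°N, 67.519°W: 29.4 km
C 38.744°N, 66.722°W: 314.8 km
A 39.187°N, 65.301°W: 404.8 km
D 39.592°N, 68.765°W: 418.1 km

B, C, A, D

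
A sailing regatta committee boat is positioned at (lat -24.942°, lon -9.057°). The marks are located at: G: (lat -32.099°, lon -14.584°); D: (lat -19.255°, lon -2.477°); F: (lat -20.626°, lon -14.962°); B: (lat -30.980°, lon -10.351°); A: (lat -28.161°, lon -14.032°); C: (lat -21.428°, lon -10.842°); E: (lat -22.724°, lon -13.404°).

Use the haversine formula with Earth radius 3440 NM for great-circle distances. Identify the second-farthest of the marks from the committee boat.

Distances from the committee boat ((lat -24.942°, lon -9.057°)):
G: 519.1 NM
D: 500.4 NM
F: 417.0 NM
B: 368.9 NM
A: 329.7 NM
E: 273.3 NM
C: 232.8 NM
The second-farthest is D at 500.4 NM.

D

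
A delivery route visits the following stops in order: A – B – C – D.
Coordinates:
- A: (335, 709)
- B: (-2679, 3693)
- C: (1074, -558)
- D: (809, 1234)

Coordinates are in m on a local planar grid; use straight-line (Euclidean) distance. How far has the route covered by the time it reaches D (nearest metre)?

Leg distances:
A→B: 4241.3 m  (cumulative 4241.3 m)
B→C: 5670.6 m  (cumulative 9911.9 m)
C→D: 1811.5 m  (cumulative 11723.4 m)
Cumulative distance at D ≈ 11723 m.

11723 m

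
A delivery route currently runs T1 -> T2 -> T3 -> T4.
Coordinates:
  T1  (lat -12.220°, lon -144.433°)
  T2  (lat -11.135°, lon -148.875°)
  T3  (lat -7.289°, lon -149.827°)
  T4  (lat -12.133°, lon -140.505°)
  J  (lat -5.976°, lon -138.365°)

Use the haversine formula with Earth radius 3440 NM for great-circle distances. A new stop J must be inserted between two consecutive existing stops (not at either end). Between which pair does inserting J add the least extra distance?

Added distance for inserting J between each consecutive pair:
T1–T2: 946.7 NM
T2–T3: 1146.8 NM
T3–T4: 455.4 NM
Smallest added distance is 455.4 NM, inserting between T3 and T4.

between T3 and T4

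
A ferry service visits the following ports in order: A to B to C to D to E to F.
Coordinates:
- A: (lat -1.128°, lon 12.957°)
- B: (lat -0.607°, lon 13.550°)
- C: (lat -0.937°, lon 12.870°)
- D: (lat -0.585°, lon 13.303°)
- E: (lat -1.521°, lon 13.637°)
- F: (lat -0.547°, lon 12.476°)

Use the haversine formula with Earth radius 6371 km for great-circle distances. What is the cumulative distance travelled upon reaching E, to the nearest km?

Leg distances:
A→B: 87.8 km  (cumulative 87.8 km)
B→C: 84.0 km  (cumulative 171.8 km)
C→D: 62.0 km  (cumulative 233.9 km)
D→E: 110.5 km  (cumulative 344.4 km)
Cumulative distance at E ≈ 344 km.

344 km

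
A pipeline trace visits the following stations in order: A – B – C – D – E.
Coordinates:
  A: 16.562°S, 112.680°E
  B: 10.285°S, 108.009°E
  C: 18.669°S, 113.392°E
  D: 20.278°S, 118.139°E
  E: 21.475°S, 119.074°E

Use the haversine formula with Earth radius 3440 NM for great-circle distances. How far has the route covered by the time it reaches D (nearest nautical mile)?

1343 NM

Leg distances:
A→B: 465.1 NM  (cumulative 465.1 NM)
B→C: 592.5 NM  (cumulative 1057.7 NM)
C→D: 285.5 NM  (cumulative 1343.2 NM)
Cumulative distance at D ≈ 1343 NM.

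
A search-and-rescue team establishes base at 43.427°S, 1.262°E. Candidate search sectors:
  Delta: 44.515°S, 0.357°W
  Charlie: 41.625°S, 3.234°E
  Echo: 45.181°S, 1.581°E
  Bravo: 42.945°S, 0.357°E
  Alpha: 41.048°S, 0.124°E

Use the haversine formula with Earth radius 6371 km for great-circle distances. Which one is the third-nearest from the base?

Echo

Distance to each, sorted:
Bravo: 90.9 km
Delta: 177.3 km
Echo: 196.7 km
Charlie: 257.4 km
Alpha: 280.6 km
The third-nearest is Echo at 196.7 km.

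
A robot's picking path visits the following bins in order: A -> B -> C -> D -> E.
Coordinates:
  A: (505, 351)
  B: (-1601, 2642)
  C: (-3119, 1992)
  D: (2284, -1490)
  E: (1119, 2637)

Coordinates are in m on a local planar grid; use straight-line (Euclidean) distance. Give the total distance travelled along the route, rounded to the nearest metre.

15479 m

Leg distances:
A→B: 3111.9 m  (cumulative 3111.9 m)
B→C: 1651.3 m  (cumulative 4763.2 m)
C→D: 6427.8 m  (cumulative 11191.0 m)
D→E: 4288.3 m  (cumulative 15479.3 m)
Total route length ≈ 15479 m.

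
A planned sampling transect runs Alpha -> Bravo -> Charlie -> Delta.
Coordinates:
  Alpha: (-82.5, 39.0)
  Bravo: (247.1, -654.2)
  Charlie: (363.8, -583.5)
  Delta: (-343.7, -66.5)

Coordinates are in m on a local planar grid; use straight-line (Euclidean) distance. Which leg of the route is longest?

Leg distances:
Alpha→Bravo: 767.6 m
Bravo→Charlie: 136.4 m
Charlie→Delta: 876.3 m
The longest leg is Charlie–Delta at 876.3 m.

Charlie–Delta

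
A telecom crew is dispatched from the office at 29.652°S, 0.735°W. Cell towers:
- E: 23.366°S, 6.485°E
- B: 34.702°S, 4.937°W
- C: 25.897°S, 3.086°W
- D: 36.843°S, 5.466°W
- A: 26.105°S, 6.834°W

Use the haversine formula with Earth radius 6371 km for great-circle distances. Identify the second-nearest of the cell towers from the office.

B

Distances from the office (29.652°S, 0.735°W):
C: 477.3 km
B: 686.6 km
A: 717.4 km
D: 912.3 km
E: 1001.8 km
The second-nearest is B at 686.6 km.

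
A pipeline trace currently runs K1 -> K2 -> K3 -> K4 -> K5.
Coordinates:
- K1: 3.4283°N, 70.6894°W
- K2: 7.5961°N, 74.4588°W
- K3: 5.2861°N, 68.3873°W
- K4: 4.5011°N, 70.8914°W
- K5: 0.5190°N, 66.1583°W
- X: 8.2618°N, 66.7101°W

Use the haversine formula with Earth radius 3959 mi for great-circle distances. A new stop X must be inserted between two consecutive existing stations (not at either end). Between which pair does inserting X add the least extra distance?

between K2 and K3

Added distance for inserting X between each consecutive pair:
K1–K2: 576.5 mi
K2–K3: 321.5 mi
K3–K4: 442.1 mi
K4–K5: 496.5 mi
Smallest added distance is 321.5 mi, inserting between K2 and K3.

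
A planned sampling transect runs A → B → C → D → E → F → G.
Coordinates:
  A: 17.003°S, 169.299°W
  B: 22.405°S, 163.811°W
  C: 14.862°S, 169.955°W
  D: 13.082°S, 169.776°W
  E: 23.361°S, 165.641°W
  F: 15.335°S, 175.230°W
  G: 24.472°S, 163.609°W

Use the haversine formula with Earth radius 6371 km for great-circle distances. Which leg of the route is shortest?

Leg distances:
A→B: 831.0 km
B→C: 1059.1 km
C→D: 198.9 km
D→E: 1223.3 km
E→F: 1343.9 km
F→G: 1582.3 km
The shortest leg is C–D at 198.9 km.

C–D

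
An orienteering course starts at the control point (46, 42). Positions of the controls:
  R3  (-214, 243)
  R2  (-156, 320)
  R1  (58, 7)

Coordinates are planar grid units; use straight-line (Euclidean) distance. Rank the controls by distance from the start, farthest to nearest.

R2, R3, R1

Computing each straight-line distance from (46, 42):
R2 (-156, 320): 343.6
R3 (-214, 243): 328.6
R1 (58, 7): 37.0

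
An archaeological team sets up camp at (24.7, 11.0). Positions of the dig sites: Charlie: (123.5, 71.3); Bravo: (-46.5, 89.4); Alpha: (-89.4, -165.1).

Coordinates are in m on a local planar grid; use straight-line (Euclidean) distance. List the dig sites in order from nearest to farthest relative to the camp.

Bravo, Charlie, Alpha

Computing each straight-line distance from (24.7, 11.0):
Bravo (-46.5, 89.4): 105.9 m
Charlie (123.5, 71.3): 115.7 m
Alpha (-89.4, -165.1): 209.8 m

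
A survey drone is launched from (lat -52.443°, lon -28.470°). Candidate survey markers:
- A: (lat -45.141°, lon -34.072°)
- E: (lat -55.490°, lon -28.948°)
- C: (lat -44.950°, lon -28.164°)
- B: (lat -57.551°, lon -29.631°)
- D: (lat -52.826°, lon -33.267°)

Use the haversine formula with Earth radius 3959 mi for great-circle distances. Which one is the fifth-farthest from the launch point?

D

Distances from the launch point ((lat -52.443°, lon -28.470°)):
A: 564.9 mi
C: 517.9 mi
B: 355.9 mi
E: 211.4 mi
D: 202.9 mi
The fifth-farthest is D at 202.9 mi.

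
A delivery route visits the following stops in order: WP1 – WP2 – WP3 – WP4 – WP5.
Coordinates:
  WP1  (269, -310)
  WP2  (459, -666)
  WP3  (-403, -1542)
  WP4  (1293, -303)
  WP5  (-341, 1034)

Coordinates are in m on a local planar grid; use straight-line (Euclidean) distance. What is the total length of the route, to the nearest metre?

Leg distances:
WP1→WP2: 403.5 m  (cumulative 403.5 m)
WP2→WP3: 1229.0 m  (cumulative 1632.5 m)
WP3→WP4: 2100.4 m  (cumulative 3732.9 m)
WP4→WP5: 2111.3 m  (cumulative 5844.2 m)
Total route length ≈ 5844 m.

5844 m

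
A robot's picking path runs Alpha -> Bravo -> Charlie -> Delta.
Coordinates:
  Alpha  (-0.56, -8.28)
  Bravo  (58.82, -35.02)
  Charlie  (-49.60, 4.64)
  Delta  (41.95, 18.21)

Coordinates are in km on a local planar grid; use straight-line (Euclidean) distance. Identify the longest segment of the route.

Leg distances:
Alpha→Bravo: 65.1 km
Bravo→Charlie: 115.4 km
Charlie→Delta: 92.6 km
The longest leg is Bravo–Charlie at 115.4 km.

Bravo–Charlie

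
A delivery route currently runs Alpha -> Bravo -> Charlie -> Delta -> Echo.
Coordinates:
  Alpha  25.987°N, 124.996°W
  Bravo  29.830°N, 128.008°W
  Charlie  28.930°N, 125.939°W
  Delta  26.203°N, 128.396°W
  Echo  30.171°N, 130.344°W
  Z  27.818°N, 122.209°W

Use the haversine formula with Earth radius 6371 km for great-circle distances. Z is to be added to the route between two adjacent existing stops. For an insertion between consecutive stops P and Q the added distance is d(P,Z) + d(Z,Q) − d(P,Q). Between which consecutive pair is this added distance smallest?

Added distance for inserting Z between each consecutive pair:
Alpha–Bravo: 431.0 km
Bravo–Charlie: 768.7 km
Charlie–Delta: 635.8 km
Delta–Echo: 991.0 km
Smallest added distance is 431.0 km, inserting between Alpha and Bravo.

between Alpha and Bravo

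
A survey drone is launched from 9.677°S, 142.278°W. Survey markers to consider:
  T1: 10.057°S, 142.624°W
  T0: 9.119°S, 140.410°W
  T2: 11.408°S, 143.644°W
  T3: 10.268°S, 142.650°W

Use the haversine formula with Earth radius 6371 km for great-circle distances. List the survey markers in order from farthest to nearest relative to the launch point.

T2, T0, T3, T1

Computing each great-circle distance from 9.677°S, 142.278°W:
T2 11.408°S, 143.644°W: 243.6 km
T0 9.119°S, 140.410°W: 214.1 km
T3 10.268°S, 142.650°W: 77.3 km
T1 10.057°S, 142.624°W: 56.8 km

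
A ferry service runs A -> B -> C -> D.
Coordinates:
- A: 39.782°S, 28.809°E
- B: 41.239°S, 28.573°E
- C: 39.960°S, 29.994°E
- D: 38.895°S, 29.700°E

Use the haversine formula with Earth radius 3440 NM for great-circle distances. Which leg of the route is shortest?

C–D

Leg distances:
A→B: 88.1 NM
B→C: 100.5 NM
C→D: 65.4 NM
The shortest leg is C–D at 65.4 NM.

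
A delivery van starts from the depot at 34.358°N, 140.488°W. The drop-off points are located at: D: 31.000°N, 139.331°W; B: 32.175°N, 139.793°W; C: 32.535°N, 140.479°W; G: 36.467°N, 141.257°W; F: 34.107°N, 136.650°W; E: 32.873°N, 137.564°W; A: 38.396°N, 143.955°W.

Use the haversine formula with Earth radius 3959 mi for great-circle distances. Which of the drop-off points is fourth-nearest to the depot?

E

Distance to each, sorted:
C: 126.0 mi
G: 152.0 mi
B: 156.1 mi
E: 197.1 mi
F: 219.9 mi
D: 241.6 mi
A: 339.1 mi
The fourth-nearest is E at 197.1 mi.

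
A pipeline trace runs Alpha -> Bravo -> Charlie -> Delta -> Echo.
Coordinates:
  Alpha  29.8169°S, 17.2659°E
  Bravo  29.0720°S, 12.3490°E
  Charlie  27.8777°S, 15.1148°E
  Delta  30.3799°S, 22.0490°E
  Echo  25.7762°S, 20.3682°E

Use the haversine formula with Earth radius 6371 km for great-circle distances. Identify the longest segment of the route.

Leg distances:
Alpha→Bravo: 483.2 km
Bravo→Charlie: 301.2 km
Charlie→Delta: 728.6 km
Delta→Echo: 537.8 km
The longest leg is Charlie–Delta at 728.6 km.

Charlie–Delta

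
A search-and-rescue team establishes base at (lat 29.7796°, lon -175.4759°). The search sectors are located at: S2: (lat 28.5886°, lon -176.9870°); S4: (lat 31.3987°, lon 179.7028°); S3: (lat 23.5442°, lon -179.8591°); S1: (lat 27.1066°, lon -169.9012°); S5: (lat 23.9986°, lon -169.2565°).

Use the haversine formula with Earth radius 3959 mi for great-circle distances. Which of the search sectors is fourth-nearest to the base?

S3

Distances from the base ((lat 29.7796°, lon -175.4759°)):
S2: 122.8 mi
S4: 307.8 mi
S1: 385.7 mi
S3: 508.7 mi
S5: 553.4 mi
The fourth-nearest is S3 at 508.7 mi.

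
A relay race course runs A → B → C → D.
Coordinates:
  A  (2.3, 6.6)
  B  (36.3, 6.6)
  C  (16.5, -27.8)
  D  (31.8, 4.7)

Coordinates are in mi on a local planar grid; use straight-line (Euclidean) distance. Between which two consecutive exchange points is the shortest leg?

A–B

Leg distances:
A→B: 34.0 mi
B→C: 39.7 mi
C→D: 35.9 mi
The shortest leg is A–B at 34.0 mi.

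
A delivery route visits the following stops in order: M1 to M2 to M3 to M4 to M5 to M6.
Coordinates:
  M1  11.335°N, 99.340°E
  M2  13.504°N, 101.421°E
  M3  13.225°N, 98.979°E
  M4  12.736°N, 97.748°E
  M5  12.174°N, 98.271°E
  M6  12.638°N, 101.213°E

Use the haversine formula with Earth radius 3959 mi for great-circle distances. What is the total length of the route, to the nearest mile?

Leg distances:
M1→M2: 205.4 mi  (cumulative 205.4 mi)
M2→M3: 165.3 mi  (cumulative 370.7 mi)
M3→M4: 89.5 mi  (cumulative 460.2 mi)
M4→M5: 52.5 mi  (cumulative 512.6 mi)
M5→M6: 201.1 mi  (cumulative 713.8 mi)
Total route length ≈ 714 mi.

714 mi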